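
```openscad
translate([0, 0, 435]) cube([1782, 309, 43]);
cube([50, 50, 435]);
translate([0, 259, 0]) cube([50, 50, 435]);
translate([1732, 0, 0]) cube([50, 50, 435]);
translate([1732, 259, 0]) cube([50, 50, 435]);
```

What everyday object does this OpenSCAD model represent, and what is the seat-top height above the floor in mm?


A bench. The seat-top height is 478 mm.

A long slab on four corner posts — a bench. The slab sits at z = 435 with thickness 43, so the top is 435 + 43 = 478 mm.


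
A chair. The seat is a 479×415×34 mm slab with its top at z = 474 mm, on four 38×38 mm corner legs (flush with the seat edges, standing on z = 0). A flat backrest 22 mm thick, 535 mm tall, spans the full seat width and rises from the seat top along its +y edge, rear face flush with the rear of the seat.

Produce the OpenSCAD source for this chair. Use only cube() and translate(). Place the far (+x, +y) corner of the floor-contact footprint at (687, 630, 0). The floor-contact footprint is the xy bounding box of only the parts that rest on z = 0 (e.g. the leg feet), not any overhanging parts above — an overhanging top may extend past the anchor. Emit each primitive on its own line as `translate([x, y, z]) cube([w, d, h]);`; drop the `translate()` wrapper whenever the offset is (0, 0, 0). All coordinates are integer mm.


// leg_h = 474 - 34 = 440
translate([208, 215, 440]) cube([479, 415, 34]);
translate([208, 215, 0]) cube([38, 38, 440]);
translate([649, 215, 0]) cube([38, 38, 440]);
translate([208, 592, 0]) cube([38, 38, 440]);
translate([649, 592, 0]) cube([38, 38, 440]);
translate([208, 608, 474]) cube([479, 22, 535]);


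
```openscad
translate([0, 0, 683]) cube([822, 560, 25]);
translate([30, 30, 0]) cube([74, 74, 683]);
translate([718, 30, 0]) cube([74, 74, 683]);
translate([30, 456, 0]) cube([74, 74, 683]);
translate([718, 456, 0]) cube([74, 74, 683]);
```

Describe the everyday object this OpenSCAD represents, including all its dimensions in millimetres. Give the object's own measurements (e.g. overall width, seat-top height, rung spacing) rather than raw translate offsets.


A rectangular dining table. The top is 822×560×25 mm with its upper surface at z = 708 mm. It stands on four 74×74 mm square legs, each inset 30 mm from the nearest pair of top edges, running from the floor to the underside of the top.


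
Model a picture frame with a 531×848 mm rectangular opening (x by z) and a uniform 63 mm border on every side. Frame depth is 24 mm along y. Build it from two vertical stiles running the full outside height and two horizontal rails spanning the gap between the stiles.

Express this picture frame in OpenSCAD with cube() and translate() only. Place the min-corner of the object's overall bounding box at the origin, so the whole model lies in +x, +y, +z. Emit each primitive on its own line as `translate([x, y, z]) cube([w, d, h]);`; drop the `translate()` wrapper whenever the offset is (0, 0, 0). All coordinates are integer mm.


cube([63, 24, 974]);
translate([594, 0, 0]) cube([63, 24, 974]);
translate([63, 0, 0]) cube([531, 24, 63]);
translate([63, 0, 911]) cube([531, 24, 63]);


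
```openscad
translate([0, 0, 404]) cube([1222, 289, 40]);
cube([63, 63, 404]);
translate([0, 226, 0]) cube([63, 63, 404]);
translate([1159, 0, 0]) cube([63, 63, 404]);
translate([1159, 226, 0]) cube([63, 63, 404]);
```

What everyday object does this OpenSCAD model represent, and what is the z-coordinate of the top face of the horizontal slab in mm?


A bench. The seat-top height is 444 mm.

A long slab on four corner posts — a bench. The slab sits at z = 404 with thickness 40, so the top is 404 + 40 = 444 mm.


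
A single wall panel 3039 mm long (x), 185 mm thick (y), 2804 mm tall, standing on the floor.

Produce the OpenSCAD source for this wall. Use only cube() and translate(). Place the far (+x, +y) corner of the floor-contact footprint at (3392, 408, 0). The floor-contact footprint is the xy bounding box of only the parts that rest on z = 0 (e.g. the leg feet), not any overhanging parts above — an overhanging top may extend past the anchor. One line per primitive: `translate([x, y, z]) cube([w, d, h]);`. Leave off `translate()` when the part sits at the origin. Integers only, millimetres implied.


translate([353, 223, 0]) cube([3039, 185, 2804]);


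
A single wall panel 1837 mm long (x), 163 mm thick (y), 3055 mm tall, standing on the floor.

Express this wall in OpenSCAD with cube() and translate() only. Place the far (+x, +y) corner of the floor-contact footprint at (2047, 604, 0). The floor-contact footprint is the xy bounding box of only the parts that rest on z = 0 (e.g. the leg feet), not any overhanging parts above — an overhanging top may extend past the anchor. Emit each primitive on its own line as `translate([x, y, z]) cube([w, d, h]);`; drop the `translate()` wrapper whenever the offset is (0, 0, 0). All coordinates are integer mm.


translate([210, 441, 0]) cube([1837, 163, 3055]);


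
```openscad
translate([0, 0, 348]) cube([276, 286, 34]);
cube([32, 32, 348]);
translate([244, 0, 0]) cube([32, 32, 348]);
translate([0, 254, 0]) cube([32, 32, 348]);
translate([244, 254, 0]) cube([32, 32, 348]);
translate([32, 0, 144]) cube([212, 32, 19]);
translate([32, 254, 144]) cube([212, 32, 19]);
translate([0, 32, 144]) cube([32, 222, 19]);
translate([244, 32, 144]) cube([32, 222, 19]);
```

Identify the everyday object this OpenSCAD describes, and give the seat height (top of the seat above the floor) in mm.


A stool. The seat height is 382 mm.

A 276×286×34 slab at z = 348 on four corner posts — a stool. The seat top is 348 + 34 = 382 mm.


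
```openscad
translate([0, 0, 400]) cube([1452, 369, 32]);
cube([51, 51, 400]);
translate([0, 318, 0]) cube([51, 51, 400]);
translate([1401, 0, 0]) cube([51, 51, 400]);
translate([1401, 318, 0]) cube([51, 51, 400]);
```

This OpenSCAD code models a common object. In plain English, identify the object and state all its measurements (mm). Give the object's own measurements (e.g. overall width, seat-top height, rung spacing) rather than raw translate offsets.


A bench: a 1452×369 mm seat slab, 32 mm thick, top at z = 432 mm, on four 51×51 mm square legs flush with the seat corners and standing on z = 0.


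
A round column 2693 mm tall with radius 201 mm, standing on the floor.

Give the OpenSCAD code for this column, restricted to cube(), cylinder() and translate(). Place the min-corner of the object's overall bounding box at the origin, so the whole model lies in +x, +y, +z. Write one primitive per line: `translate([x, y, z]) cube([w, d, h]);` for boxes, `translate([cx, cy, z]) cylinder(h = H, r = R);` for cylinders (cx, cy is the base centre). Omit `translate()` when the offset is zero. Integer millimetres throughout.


translate([201, 201, 0]) cylinder(h = 2693, r = 201);


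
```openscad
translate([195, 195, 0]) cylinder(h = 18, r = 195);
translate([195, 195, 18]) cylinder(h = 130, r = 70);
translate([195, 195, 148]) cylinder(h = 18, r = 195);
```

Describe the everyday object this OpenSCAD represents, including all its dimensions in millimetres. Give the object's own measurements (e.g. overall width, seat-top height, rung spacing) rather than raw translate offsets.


A spool: two coaxial disc flanges of radius 195 mm and thickness 18 mm, joined by a core cylinder of radius 70 mm and height 130 mm. The lower flange rests on z = 0 and the three cylinders share a vertical axis.


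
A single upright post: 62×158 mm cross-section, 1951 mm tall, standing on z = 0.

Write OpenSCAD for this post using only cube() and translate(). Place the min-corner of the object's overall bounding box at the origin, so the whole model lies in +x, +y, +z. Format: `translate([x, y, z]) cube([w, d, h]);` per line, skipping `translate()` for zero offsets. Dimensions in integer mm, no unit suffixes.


cube([62, 158, 1951]);


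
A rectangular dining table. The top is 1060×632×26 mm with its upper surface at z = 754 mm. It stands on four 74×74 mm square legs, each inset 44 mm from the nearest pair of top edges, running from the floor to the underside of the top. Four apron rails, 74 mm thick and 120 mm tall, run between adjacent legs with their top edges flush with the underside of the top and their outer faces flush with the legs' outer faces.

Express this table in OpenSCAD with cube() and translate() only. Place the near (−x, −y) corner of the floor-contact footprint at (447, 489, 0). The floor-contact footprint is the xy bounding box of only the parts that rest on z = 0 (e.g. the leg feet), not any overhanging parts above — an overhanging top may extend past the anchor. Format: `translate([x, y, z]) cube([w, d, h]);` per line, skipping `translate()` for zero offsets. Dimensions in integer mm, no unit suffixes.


translate([403, 445, 728]) cube([1060, 632, 26]);
translate([447, 489, 0]) cube([74, 74, 728]);
translate([1345, 489, 0]) cube([74, 74, 728]);
translate([447, 959, 0]) cube([74, 74, 728]);
translate([1345, 959, 0]) cube([74, 74, 728]);
translate([521, 489, 608]) cube([824, 74, 120]);
translate([521, 959, 608]) cube([824, 74, 120]);
translate([447, 563, 608]) cube([74, 396, 120]);
translate([1345, 563, 608]) cube([74, 396, 120]);


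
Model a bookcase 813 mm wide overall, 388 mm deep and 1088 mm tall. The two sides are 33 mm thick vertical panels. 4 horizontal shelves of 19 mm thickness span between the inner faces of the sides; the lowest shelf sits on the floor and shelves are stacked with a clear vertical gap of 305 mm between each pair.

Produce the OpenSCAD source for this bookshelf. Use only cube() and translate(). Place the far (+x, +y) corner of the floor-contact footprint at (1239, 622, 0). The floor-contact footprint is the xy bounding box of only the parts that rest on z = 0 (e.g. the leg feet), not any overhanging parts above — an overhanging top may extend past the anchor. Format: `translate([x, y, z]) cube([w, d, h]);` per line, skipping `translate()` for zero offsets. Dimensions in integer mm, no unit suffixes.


translate([426, 234, 0]) cube([33, 388, 1088]);
translate([1206, 234, 0]) cube([33, 388, 1088]);
translate([459, 234, 0]) cube([747, 388, 19]);
translate([459, 234, 324]) cube([747, 388, 19]);
translate([459, 234, 648]) cube([747, 388, 19]);
translate([459, 234, 972]) cube([747, 388, 19]);


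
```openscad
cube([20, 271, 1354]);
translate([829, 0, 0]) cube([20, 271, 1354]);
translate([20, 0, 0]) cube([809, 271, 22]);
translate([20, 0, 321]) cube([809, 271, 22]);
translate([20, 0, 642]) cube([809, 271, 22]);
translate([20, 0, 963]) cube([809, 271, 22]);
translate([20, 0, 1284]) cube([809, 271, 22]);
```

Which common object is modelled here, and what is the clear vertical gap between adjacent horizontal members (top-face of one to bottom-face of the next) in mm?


A bookshelf. The clear shelf gap is 299 mm.

Two tall side panels with 5 horizontal boards between them — a bookshelf. The first two shelf undersides are at z = 0 and z = 321; with shelf thickness 22, the clear gap is 321 − 0 − 22 = 299 mm.


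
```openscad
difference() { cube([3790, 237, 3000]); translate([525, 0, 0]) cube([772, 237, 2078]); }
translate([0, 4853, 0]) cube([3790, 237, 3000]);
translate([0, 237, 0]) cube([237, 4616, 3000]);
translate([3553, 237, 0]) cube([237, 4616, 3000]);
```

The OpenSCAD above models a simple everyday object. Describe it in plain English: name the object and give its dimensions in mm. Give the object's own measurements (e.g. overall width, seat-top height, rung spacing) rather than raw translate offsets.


A single room: four walls, each 3000 mm tall and 237 mm thick, enclosing an outside footprint 3790×5090 mm (x × y), no floor or roof. The front and back walls (−y and +y sides) run the full x-width; the side walls fit between their inner faces. A door opening 772 mm wide and 2078 mm tall is cut through the front wall from the floor up, its −x edge 525 mm from the wall's −x end.


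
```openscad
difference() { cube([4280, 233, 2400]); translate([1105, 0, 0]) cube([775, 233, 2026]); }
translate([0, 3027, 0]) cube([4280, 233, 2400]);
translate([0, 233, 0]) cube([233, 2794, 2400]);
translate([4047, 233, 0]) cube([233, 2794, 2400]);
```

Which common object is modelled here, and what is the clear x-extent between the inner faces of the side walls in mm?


A single room. The interior width is 3814 mm.

Four walls enclosing a rectangle with a door in the front wall — a room. Outside width 4280 minus two 233 mm walls gives 3814 mm.


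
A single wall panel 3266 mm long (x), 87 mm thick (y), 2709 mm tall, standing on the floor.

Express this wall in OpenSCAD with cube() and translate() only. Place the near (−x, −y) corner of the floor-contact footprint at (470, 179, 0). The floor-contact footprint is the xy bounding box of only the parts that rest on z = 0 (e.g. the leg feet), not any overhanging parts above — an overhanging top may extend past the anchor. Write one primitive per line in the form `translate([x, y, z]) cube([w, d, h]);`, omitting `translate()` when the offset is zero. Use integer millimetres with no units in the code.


translate([470, 179, 0]) cube([3266, 87, 2709]);


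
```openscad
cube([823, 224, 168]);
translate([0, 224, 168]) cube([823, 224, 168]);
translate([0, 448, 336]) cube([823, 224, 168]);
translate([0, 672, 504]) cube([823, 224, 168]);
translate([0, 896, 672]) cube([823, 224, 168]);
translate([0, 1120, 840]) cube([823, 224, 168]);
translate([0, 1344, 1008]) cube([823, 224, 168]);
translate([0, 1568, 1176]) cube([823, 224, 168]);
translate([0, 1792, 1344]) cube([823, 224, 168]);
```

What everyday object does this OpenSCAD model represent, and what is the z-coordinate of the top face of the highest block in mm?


A staircase. The total rise is 1512 mm.

9 identical blocks, each offset up and back from the previous — a staircase. Each step is 168 mm tall and there are 9 of them, so the total rise is 9 × 168 = 1512 mm.


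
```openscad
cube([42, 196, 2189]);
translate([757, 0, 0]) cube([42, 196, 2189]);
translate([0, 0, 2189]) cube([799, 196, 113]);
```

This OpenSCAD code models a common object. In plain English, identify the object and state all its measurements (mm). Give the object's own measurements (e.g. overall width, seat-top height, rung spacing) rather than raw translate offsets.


A door frame. The clear opening is 715 mm wide and 2189 mm high. Two 42 mm wide jambs, 196 mm deep, stand either side of the opening from the floor to the top of the opening. A 113 mm thick head sits across the top of both jambs, spanning the full outside width of the frame.


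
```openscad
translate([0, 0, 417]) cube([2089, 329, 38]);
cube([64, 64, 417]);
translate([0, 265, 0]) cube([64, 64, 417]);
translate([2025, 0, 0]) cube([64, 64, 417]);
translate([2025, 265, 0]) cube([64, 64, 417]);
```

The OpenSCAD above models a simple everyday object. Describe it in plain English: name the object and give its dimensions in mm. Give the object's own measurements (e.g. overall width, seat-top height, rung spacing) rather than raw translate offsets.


A bench: a 2089×329 mm seat slab, 38 mm thick, top at z = 455 mm, on four 64×64 mm square legs flush with the seat corners and standing on z = 0.


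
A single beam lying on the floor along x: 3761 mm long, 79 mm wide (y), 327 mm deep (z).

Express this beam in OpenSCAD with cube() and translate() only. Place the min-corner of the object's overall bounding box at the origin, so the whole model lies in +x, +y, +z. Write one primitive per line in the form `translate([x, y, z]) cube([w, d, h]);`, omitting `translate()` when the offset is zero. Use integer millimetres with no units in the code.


cube([3761, 79, 327]);


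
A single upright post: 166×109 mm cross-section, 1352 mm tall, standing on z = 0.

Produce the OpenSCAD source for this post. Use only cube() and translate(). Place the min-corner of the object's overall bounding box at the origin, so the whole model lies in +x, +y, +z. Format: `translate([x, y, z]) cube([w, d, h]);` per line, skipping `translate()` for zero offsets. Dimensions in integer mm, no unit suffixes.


cube([166, 109, 1352]);


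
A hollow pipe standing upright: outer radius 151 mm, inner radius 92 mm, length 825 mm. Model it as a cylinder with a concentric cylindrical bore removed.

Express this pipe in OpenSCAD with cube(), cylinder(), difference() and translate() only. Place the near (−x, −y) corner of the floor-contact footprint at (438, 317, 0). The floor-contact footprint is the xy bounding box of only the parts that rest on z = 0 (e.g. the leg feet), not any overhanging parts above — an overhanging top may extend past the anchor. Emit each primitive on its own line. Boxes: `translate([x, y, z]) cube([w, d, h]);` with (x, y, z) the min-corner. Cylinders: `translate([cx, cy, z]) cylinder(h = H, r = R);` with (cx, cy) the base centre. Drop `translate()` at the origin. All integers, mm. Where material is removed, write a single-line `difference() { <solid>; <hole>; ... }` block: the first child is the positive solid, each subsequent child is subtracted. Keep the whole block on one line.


difference() { translate([589, 468, 0]) cylinder(h = 825, r = 151); translate([589, 468, 0]) cylinder(h = 825, r = 92); }


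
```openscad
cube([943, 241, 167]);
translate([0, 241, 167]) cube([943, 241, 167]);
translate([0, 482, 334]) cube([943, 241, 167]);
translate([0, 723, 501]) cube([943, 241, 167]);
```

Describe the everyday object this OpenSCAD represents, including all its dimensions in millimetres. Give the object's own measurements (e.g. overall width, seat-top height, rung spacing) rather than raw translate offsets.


A straight staircase of 4 solid steps. Each step is 943 mm wide (x), 241 mm deep (y, the going) and 167 mm tall (the rise). The first step rests on the floor; each subsequent step sits one going further in +y and one rise higher in +z, directly behind and above the previous step with no overlap.


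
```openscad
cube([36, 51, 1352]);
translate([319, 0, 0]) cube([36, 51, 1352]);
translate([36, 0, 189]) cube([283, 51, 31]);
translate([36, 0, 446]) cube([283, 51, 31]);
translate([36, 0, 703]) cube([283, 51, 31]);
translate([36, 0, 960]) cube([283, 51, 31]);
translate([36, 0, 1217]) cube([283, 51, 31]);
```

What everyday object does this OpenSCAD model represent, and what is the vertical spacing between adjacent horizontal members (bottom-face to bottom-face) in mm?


A ladder. The rung spacing is 257 mm.

Two tall 36×51 posts with 5 short bars between them — a ladder. Adjacent rungs sit at z = 189 and z = 446, so the spacing is 446 − 189 = 257 mm.


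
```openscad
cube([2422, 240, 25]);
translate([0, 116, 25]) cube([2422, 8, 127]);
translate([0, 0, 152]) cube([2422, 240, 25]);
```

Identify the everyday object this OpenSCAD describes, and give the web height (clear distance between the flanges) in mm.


An I-beam. The web height is 127 mm.

Two wide flanges with a thin centred web — an I-beam. Overall 177 mm minus two 25 mm flanges gives a web of 177 − 2·25 = 127 mm.


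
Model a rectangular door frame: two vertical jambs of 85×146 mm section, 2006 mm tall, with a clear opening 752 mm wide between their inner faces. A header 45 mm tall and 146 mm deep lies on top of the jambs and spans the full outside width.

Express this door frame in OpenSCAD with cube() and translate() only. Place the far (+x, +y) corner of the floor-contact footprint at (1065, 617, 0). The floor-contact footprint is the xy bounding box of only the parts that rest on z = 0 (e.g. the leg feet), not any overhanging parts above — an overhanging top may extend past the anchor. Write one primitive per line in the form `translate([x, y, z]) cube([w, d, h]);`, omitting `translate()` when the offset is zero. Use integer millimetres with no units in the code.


translate([143, 471, 0]) cube([85, 146, 2006]);
translate([980, 471, 0]) cube([85, 146, 2006]);
translate([143, 471, 2006]) cube([922, 146, 45]);


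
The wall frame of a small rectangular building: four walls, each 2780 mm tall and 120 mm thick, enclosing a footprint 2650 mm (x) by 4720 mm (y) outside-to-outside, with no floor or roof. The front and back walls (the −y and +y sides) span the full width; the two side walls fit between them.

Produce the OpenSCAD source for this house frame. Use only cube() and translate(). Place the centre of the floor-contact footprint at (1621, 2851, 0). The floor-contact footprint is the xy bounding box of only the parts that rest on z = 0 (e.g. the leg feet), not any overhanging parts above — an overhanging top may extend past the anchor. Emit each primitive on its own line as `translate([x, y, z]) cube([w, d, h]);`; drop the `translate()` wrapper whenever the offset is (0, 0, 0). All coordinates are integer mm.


translate([296, 491, 0]) cube([2650, 120, 2780]);
translate([296, 5091, 0]) cube([2650, 120, 2780]);
translate([296, 611, 0]) cube([120, 4480, 2780]);
translate([2826, 611, 0]) cube([120, 4480, 2780]);


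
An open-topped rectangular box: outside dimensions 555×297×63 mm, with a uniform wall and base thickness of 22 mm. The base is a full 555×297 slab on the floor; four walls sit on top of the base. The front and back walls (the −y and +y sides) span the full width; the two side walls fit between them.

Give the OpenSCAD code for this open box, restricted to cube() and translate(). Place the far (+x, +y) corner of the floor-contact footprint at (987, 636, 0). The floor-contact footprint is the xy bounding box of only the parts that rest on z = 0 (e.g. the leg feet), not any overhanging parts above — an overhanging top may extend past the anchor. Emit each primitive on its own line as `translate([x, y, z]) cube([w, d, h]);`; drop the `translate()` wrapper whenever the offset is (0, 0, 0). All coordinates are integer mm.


translate([432, 339, 0]) cube([555, 297, 22]);
translate([432, 339, 22]) cube([555, 22, 41]);
translate([432, 614, 22]) cube([555, 22, 41]);
translate([432, 361, 22]) cube([22, 253, 41]);
translate([965, 361, 22]) cube([22, 253, 41]);


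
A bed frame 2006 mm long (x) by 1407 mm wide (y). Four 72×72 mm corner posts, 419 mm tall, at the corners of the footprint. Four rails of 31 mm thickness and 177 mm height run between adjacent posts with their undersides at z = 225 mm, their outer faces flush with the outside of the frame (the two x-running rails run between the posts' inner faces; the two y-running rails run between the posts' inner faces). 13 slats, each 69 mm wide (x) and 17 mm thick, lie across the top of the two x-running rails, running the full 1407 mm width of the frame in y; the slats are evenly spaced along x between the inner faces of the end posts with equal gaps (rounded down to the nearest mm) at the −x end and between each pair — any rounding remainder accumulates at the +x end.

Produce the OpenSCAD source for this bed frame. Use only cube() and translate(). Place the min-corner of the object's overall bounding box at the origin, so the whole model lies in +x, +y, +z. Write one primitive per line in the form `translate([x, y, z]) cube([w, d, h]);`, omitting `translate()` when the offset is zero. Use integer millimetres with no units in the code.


cube([72, 72, 419]);
translate([0, 1335, 0]) cube([72, 72, 419]);
translate([1934, 0, 0]) cube([72, 72, 419]);
translate([1934, 1335, 0]) cube([72, 72, 419]);
translate([72, 0, 225]) cube([1862, 31, 177]);
translate([72, 1376, 225]) cube([1862, 31, 177]);
translate([0, 72, 225]) cube([31, 1263, 177]);
translate([1975, 72, 225]) cube([31, 1263, 177]);
translate([140, 0, 402]) cube([69, 1407, 17]);
translate([277, 0, 402]) cube([69, 1407, 17]);
translate([414, 0, 402]) cube([69, 1407, 17]);
translate([551, 0, 402]) cube([69, 1407, 17]);
translate([688, 0, 402]) cube([69, 1407, 17]);
translate([825, 0, 402]) cube([69, 1407, 17]);
translate([962, 0, 402]) cube([69, 1407, 17]);
translate([1099, 0, 402]) cube([69, 1407, 17]);
translate([1236, 0, 402]) cube([69, 1407, 17]);
translate([1373, 0, 402]) cube([69, 1407, 17]);
translate([1510, 0, 402]) cube([69, 1407, 17]);
translate([1647, 0, 402]) cube([69, 1407, 17]);
translate([1784, 0, 402]) cube([69, 1407, 17]);


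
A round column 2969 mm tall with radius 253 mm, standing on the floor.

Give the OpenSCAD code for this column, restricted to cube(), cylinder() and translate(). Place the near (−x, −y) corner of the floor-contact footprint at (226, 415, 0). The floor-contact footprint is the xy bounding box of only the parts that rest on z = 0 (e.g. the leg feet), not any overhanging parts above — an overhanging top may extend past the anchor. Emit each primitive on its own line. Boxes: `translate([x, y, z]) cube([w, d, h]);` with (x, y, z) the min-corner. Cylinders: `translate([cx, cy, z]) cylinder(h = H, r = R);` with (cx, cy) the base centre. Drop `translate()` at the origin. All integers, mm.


translate([479, 668, 0]) cylinder(h = 2969, r = 253);


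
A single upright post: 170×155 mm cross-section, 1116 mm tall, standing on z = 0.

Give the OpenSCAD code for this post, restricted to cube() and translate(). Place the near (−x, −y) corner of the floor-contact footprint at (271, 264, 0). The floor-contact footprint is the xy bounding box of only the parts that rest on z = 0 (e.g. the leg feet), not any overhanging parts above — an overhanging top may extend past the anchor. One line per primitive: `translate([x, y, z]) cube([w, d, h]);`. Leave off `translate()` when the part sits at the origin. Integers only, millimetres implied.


translate([271, 264, 0]) cube([170, 155, 1116]);


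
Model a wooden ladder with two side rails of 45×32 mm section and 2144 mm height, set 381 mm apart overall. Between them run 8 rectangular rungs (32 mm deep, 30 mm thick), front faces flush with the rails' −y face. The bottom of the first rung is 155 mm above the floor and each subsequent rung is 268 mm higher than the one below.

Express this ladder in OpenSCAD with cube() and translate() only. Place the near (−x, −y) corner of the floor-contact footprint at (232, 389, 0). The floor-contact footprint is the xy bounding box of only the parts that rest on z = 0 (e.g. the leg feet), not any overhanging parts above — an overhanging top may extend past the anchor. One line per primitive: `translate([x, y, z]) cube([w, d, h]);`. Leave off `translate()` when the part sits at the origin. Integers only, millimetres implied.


translate([232, 389, 0]) cube([45, 32, 2144]);
translate([568, 389, 0]) cube([45, 32, 2144]);
translate([277, 389, 155]) cube([291, 32, 30]);
translate([277, 389, 423]) cube([291, 32, 30]);
translate([277, 389, 691]) cube([291, 32, 30]);
translate([277, 389, 959]) cube([291, 32, 30]);
translate([277, 389, 1227]) cube([291, 32, 30]);
translate([277, 389, 1495]) cube([291, 32, 30]);
translate([277, 389, 1763]) cube([291, 32, 30]);
translate([277, 389, 2031]) cube([291, 32, 30]);


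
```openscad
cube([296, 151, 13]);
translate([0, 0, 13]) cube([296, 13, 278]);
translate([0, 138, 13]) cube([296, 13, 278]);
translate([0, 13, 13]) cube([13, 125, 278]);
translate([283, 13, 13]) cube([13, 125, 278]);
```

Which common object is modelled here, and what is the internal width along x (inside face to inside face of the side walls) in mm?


An open box. The internal width is 270 mm.

A 296×151 base slab with four walls standing on it — an open box. The base is 296 mm wide and the walls are 13 mm thick, so the internal width is 296 − 2 × 13 = 270 mm.


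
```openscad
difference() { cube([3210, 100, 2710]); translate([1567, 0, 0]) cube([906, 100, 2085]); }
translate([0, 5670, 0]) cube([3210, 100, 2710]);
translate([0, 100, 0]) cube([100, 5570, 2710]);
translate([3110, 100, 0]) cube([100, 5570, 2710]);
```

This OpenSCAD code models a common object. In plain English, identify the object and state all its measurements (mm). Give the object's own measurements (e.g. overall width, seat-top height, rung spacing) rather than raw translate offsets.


A single room: four walls, each 2710 mm tall and 100 mm thick, enclosing an outside footprint 3210×5770 mm (x × y), no floor or roof. The front and back walls (−y and +y sides) run the full x-width; the side walls fit between their inner faces. A door opening 906 mm wide and 2085 mm tall is cut through the front wall from the floor up, its −x edge 1567 mm from the wall's −x end.


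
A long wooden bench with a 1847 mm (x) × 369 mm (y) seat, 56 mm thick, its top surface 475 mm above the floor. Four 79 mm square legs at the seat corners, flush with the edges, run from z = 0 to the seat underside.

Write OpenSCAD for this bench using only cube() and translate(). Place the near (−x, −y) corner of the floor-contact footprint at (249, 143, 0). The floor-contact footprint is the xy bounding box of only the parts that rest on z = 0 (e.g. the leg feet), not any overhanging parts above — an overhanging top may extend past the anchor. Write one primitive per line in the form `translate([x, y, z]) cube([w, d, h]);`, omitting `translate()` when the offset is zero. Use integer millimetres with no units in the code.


translate([249, 143, 419]) cube([1847, 369, 56]);
translate([249, 143, 0]) cube([79, 79, 419]);
translate([249, 433, 0]) cube([79, 79, 419]);
translate([2017, 143, 0]) cube([79, 79, 419]);
translate([2017, 433, 0]) cube([79, 79, 419]);


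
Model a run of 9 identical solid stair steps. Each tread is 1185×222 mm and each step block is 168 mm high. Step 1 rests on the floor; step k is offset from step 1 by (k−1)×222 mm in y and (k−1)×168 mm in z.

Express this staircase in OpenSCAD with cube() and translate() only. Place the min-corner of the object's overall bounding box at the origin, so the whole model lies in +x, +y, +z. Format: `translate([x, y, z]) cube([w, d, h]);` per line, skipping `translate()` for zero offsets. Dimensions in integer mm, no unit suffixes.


cube([1185, 222, 168]);
translate([0, 222, 168]) cube([1185, 222, 168]);
translate([0, 444, 336]) cube([1185, 222, 168]);
translate([0, 666, 504]) cube([1185, 222, 168]);
translate([0, 888, 672]) cube([1185, 222, 168]);
translate([0, 1110, 840]) cube([1185, 222, 168]);
translate([0, 1332, 1008]) cube([1185, 222, 168]);
translate([0, 1554, 1176]) cube([1185, 222, 168]);
translate([0, 1776, 1344]) cube([1185, 222, 168]);


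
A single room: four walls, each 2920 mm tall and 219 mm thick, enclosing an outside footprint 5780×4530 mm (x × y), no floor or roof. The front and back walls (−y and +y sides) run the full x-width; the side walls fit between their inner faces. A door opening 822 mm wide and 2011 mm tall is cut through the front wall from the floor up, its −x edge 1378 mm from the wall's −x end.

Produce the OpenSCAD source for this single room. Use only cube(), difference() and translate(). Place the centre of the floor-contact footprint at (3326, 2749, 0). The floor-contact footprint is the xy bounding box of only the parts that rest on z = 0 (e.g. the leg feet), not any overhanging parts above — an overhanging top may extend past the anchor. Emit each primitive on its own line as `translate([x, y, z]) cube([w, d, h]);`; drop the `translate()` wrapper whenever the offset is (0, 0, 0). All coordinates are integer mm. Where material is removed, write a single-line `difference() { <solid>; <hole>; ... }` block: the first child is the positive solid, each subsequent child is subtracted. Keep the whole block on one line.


difference() { translate([436, 484, 0]) cube([5780, 219, 2920]); translate([1814, 484, 0]) cube([822, 219, 2011]); }
translate([436, 4795, 0]) cube([5780, 219, 2920]);
translate([436, 703, 0]) cube([219, 4092, 2920]);
translate([5997, 703, 0]) cube([219, 4092, 2920]);


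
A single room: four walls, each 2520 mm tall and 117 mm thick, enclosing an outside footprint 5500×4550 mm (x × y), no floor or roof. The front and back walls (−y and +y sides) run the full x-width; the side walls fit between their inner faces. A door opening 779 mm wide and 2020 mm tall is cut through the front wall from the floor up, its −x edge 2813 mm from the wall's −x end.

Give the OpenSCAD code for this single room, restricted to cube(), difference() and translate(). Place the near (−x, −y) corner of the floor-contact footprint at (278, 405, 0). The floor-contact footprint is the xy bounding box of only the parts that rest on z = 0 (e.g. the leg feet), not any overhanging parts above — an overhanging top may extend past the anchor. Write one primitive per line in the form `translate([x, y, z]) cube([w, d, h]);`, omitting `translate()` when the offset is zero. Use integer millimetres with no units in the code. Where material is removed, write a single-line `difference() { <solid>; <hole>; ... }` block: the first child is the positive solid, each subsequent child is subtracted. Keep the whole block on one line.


difference() { translate([278, 405, 0]) cube([5500, 117, 2520]); translate([3091, 405, 0]) cube([779, 117, 2020]); }
translate([278, 4838, 0]) cube([5500, 117, 2520]);
translate([278, 522, 0]) cube([117, 4316, 2520]);
translate([5661, 522, 0]) cube([117, 4316, 2520]);


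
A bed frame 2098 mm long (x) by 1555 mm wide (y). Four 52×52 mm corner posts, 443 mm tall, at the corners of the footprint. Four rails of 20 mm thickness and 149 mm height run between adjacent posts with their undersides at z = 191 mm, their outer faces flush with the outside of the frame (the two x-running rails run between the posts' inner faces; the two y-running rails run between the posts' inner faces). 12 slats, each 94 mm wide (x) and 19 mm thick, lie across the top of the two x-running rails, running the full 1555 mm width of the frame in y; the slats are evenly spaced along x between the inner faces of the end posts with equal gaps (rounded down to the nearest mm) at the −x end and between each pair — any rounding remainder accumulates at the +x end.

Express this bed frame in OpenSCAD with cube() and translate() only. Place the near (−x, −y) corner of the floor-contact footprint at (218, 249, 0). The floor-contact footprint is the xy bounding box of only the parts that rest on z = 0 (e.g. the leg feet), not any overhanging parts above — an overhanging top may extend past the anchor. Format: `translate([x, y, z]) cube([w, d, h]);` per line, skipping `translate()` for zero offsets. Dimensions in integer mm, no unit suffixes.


translate([218, 249, 0]) cube([52, 52, 443]);
translate([218, 1752, 0]) cube([52, 52, 443]);
translate([2264, 249, 0]) cube([52, 52, 443]);
translate([2264, 1752, 0]) cube([52, 52, 443]);
translate([270, 249, 191]) cube([1994, 20, 149]);
translate([270, 1784, 191]) cube([1994, 20, 149]);
translate([218, 301, 191]) cube([20, 1451, 149]);
translate([2296, 301, 191]) cube([20, 1451, 149]);
translate([336, 249, 340]) cube([94, 1555, 19]);
translate([496, 249, 340]) cube([94, 1555, 19]);
translate([656, 249, 340]) cube([94, 1555, 19]);
translate([816, 249, 340]) cube([94, 1555, 19]);
translate([976, 249, 340]) cube([94, 1555, 19]);
translate([1136, 249, 340]) cube([94, 1555, 19]);
translate([1296, 249, 340]) cube([94, 1555, 19]);
translate([1456, 249, 340]) cube([94, 1555, 19]);
translate([1616, 249, 340]) cube([94, 1555, 19]);
translate([1776, 249, 340]) cube([94, 1555, 19]);
translate([1936, 249, 340]) cube([94, 1555, 19]);
translate([2096, 249, 340]) cube([94, 1555, 19]);


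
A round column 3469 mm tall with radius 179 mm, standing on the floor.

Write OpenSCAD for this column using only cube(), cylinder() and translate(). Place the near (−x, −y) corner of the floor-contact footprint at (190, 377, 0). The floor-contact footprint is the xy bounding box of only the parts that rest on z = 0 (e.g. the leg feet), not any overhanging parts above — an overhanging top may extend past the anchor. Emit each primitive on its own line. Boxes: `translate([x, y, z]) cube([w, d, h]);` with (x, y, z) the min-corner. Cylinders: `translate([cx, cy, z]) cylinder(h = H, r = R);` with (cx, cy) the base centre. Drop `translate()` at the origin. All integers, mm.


translate([369, 556, 0]) cylinder(h = 3469, r = 179);


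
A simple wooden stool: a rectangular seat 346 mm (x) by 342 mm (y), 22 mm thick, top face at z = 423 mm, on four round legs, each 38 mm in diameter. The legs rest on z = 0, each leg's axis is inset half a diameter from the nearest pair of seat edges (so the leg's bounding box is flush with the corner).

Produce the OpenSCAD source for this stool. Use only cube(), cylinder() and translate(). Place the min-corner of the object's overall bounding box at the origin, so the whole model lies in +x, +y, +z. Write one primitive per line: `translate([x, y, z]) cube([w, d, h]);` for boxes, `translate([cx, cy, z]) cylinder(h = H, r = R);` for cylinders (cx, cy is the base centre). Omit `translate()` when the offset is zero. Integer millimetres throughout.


// leg_h = 423 - 22 = 401
translate([0, 0, 401]) cube([346, 342, 22]);
translate([19, 19, 0]) cylinder(h = 401, r = 19);
translate([327, 19, 0]) cylinder(h = 401, r = 19);
translate([19, 323, 0]) cylinder(h = 401, r = 19);
translate([327, 323, 0]) cylinder(h = 401, r = 19);


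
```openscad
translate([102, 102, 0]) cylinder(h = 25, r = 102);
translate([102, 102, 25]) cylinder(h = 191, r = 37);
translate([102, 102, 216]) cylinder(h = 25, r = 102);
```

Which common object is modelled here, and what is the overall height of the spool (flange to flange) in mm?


A spool. The overall height is 241 mm.

Three coaxial cylinders, large–small–large — a spool. Two 25 mm flanges and a 191 mm core give 25 + 191 + 25 = 241 mm.


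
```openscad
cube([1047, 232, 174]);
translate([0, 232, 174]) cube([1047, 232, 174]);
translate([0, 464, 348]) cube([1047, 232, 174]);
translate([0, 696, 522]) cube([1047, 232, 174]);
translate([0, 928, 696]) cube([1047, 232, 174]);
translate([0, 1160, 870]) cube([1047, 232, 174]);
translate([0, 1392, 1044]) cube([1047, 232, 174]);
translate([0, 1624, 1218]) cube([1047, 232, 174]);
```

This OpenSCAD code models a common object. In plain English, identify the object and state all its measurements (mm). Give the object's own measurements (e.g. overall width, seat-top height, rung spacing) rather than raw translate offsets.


A straight staircase of 8 solid steps. Each step is 1047 mm wide (x), 232 mm deep (y, the going) and 174 mm tall (the rise). The first step rests on the floor; each subsequent step sits one going further in +y and one rise higher in +z, directly behind and above the previous step with no overlap.


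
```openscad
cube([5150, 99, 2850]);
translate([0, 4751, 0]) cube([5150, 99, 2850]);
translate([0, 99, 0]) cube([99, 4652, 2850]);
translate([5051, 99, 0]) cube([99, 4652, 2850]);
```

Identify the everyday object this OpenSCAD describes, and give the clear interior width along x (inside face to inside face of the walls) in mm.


A house (or room) frame. The interior width is 4952 mm.

Four 2850 mm walls enclosing a rectangle with no floor or roof — a room or house frame. Outside width is 5150 mm and wall thickness is 99 mm, so the interior width is 5150 − 2 × 99 = 4952 mm.


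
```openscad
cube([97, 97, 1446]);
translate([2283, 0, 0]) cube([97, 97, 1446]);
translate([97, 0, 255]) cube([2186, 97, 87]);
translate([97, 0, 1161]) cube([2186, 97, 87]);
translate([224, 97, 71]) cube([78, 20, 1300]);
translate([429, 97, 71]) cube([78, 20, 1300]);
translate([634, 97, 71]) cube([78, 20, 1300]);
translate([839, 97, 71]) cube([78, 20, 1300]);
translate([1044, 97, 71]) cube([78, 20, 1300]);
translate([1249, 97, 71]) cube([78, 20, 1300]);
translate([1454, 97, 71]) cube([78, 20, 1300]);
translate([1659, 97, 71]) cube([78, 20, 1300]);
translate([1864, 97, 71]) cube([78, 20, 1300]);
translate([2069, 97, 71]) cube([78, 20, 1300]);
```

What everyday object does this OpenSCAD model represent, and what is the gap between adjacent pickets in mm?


A fence section. The picket gap is 127 mm.

Two posts, two rails, 10 pickets — a fence section. Span 2186 mm holds 10 pickets of 78 mm with 11 equal gaps: ⌊(2186 − 10·78) / 11⌋ = 127 mm.


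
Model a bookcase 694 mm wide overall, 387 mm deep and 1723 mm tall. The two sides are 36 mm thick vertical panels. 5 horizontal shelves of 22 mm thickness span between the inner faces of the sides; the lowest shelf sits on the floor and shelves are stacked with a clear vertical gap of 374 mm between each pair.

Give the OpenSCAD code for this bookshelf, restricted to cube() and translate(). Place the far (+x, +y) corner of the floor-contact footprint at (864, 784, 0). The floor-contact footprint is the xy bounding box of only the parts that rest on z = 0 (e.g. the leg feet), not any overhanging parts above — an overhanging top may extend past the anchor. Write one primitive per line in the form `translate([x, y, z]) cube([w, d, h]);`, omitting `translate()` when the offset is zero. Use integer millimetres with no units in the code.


translate([170, 397, 0]) cube([36, 387, 1723]);
translate([828, 397, 0]) cube([36, 387, 1723]);
translate([206, 397, 0]) cube([622, 387, 22]);
translate([206, 397, 396]) cube([622, 387, 22]);
translate([206, 397, 792]) cube([622, 387, 22]);
translate([206, 397, 1188]) cube([622, 387, 22]);
translate([206, 397, 1584]) cube([622, 387, 22]);
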